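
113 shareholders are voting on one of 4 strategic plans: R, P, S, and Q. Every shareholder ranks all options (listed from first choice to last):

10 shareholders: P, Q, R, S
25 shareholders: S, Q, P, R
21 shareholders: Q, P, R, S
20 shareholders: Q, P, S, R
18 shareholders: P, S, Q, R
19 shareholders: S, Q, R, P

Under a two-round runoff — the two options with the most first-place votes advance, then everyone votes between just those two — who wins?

Round 1 first-place votes: R 0, P 28, S 44, Q 41.
S and Q advance.
Runoff: S is preferred to Q by 62 voters; Q by 51.
S wins the runoff.

S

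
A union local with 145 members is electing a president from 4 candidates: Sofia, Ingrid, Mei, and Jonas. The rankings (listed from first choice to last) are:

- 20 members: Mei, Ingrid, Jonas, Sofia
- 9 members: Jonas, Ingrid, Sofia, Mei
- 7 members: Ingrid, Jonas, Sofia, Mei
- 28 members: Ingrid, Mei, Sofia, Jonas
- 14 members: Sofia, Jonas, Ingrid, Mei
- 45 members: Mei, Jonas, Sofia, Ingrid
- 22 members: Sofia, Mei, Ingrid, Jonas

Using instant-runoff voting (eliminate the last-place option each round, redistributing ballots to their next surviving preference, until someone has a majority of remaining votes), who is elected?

Round 1: Sofia 36, Ingrid 35, Mei 65, Jonas 9. Eliminate Jonas.
Round 2: Sofia 36, Ingrid 44, Mei 65. Eliminate Sofia.
Round 3: Ingrid 58, Mei 87. Mei has a majority.

Mei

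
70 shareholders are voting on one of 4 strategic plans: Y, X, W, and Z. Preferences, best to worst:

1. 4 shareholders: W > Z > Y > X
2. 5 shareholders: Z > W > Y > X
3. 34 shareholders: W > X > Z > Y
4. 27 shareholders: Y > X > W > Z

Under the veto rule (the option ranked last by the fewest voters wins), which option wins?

Last-place votes: Y 34, X 9, W 0, Z 27.
W is ranked last by the fewest voters, so W wins.

W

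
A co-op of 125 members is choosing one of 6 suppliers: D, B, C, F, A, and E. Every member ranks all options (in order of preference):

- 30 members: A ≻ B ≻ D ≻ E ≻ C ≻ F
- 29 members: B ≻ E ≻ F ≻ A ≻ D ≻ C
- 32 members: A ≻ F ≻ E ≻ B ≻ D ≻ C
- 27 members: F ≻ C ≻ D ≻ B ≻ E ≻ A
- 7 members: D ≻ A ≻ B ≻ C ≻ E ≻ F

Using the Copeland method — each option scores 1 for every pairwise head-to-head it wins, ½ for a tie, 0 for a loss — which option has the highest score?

D: beats C and E; loses to B, F, and A → score 2.
B: beats D, C, F, and E; loses to A → score 4.
C: loses to D, B, F, A, and E → score 0.
F: beats D and C; loses to B, A, and E → score 2.
A: beats D, B, C, F, and E → score 5.
E: beats C and F; loses to D, B, and A → score 2.
A has the best pairwise record.

A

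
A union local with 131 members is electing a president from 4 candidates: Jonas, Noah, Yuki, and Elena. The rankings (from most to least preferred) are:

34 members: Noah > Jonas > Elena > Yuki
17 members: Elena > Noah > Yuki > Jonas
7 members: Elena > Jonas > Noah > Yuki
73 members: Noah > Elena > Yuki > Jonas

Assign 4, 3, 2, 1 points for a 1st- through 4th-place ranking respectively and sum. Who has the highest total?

Noah

Jonas: 34·3 + 17·1 + 7·3 + 73·1 = 213
Noah: 34·4 + 17·3 + 7·2 + 73·4 = 493
Yuki: 34·1 + 17·2 + 7·1 + 73·2 = 221
Elena: 34·2 + 17·4 + 7·4 + 73·3 = 383
Noah has the highest Borda score (493).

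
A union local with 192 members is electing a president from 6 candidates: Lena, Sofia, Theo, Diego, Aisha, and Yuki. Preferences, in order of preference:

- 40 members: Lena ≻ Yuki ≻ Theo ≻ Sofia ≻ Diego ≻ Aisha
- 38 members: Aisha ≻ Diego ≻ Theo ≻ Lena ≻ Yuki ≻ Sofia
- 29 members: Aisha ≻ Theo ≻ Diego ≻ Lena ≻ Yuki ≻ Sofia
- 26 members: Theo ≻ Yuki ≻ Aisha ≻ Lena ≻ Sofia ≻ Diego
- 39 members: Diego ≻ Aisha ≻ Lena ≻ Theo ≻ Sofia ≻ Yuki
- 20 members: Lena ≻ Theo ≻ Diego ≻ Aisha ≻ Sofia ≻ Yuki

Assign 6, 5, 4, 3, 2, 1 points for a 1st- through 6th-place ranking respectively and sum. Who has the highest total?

Lena: 40·6 + 38·3 + 29·3 + 26·3 + 39·4 + 20·6 = 795
Sofia: 40·3 + 38·1 + 29·1 + 26·2 + 39·2 + 20·2 = 357
Theo: 40·4 + 38·4 + 29·5 + 26·6 + 39·3 + 20·5 = 830
Diego: 40·2 + 38·5 + 29·4 + 26·1 + 39·6 + 20·4 = 726
Aisha: 40·1 + 38·6 + 29·6 + 26·4 + 39·5 + 20·3 = 801
Yuki: 40·5 + 38·2 + 29·2 + 26·5 + 39·1 + 20·1 = 523
Theo has the highest Borda score (830).

Theo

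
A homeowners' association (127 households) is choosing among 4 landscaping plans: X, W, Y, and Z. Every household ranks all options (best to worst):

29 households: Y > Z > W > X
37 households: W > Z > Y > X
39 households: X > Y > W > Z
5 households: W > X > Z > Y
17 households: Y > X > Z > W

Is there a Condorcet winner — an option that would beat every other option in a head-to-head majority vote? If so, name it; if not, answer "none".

Y

Y vs X: 83–44 for Y.
Y vs W: 85–42 for Y.
Y vs Z: 85–42 for Y.
Y beats every other option head-to-head.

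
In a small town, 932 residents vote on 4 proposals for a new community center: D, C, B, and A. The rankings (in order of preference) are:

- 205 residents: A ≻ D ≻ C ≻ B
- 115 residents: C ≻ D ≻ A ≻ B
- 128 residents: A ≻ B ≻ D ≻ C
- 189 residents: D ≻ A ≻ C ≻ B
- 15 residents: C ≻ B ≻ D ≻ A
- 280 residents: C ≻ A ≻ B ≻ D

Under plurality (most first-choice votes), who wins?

C

First-place votes: D 189, C 410, B 0, A 333.
C has the most first-place votes.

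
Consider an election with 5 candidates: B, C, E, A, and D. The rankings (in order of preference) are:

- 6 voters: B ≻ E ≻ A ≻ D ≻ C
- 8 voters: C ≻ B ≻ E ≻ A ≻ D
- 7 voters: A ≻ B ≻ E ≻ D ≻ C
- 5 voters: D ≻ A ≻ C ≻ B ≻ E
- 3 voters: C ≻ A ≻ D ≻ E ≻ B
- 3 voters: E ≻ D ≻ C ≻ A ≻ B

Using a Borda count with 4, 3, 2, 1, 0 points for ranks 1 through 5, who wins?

A

B: 6·4 + 8·3 + 7·3 + 5·1 + 3·0 + 3·0 = 74
C: 6·0 + 8·4 + 7·0 + 5·2 + 3·4 + 3·2 = 60
E: 6·3 + 8·2 + 7·2 + 5·0 + 3·1 + 3·4 = 63
A: 6·2 + 8·1 + 7·4 + 5·3 + 3·3 + 3·1 = 75
D: 6·1 + 8·0 + 7·1 + 5·4 + 3·2 + 3·3 = 48
A has the highest Borda score (75).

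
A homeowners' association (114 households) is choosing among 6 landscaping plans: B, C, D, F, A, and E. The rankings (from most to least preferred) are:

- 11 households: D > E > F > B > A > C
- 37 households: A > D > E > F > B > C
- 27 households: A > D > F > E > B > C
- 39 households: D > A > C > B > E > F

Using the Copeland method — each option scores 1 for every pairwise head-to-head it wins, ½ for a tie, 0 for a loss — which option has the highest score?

A

B: beats C; loses to D, F, A, and E → score 1.
C: loses to B, D, F, A, and E → score 0.
D: beats B, C, F, and E; loses to A → score 4.
F: beats B and C; loses to D, A, and E → score 2.
A: beats B, C, D, F, and E → score 5.
E: beats B, C, and F; loses to D and A → score 3.
A has the best pairwise record.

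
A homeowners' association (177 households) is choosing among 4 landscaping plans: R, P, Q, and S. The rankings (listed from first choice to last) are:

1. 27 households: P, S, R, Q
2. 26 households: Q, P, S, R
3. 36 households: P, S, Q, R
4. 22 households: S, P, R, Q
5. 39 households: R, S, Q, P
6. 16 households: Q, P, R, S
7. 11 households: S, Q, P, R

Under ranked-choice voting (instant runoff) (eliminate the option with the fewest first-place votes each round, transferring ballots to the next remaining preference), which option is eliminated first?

S

Round 1: R 39, P 63, Q 42, S 33. Eliminate S.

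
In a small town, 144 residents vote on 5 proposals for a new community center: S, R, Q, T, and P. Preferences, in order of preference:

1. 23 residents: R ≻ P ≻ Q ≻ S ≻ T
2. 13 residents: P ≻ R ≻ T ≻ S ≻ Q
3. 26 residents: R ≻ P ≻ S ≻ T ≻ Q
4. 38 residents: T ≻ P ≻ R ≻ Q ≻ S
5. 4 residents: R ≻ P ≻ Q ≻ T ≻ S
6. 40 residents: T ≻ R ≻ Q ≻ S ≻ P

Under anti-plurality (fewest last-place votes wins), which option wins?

Last-place votes: S 42, R 0, Q 39, T 23, P 40.
R is ranked last by the fewest voters, so R wins.

R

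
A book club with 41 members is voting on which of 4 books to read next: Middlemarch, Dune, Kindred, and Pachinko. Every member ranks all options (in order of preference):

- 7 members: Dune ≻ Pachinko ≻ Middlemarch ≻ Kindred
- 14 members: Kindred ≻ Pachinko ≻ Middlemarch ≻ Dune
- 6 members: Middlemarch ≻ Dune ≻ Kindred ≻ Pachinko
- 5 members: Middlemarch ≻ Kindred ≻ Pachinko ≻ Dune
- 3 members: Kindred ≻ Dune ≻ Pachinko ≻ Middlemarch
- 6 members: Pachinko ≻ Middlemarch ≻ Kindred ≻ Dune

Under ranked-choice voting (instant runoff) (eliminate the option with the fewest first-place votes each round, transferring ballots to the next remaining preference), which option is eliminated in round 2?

Round 1: Middlemarch 11, Dune 7, Kindred 17, Pachinko 6. Eliminate Pachinko.
Round 2: Middlemarch 17, Dune 7, Kindred 17. Eliminate Dune.

Dune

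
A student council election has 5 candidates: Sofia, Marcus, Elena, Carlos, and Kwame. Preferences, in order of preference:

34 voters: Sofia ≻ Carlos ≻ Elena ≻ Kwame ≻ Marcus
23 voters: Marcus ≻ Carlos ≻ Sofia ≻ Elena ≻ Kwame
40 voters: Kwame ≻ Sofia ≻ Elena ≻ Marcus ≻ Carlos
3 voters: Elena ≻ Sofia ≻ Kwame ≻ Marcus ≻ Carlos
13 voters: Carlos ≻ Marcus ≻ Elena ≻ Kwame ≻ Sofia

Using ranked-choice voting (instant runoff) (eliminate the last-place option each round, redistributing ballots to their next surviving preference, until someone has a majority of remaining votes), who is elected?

Round 1: Sofia 34, Marcus 23, Elena 3, Carlos 13, Kwame 40. Eliminate Elena.
Round 2: Sofia 37, Marcus 23, Carlos 13, Kwame 40. Eliminate Carlos.
Round 3: Sofia 37, Marcus 36, Kwame 40. Eliminate Marcus.
Round 4: Sofia 60, Kwame 53. Sofia has a majority.

Sofia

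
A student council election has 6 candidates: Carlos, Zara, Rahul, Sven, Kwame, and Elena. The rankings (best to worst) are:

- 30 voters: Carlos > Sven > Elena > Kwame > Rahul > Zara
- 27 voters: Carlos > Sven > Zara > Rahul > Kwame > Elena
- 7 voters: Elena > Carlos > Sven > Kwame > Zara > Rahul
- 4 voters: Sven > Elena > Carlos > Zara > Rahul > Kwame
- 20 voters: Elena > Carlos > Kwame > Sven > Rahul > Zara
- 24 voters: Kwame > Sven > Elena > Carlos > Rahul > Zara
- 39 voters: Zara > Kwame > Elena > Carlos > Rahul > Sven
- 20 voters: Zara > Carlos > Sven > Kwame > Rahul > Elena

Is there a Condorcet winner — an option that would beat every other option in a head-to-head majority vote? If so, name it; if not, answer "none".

none

Checking pairwise contests:
Elena beats Carlos 94–77.
Carlos beats Zara 112–59.
Carlos beats Rahul 171–0.
Carlos beats Sven 143–28.
Carlos beats Kwame 108–63.
Zara beats Elena 86–85.
Every option loses at least one head-to-head, so there is no Condorcet winner.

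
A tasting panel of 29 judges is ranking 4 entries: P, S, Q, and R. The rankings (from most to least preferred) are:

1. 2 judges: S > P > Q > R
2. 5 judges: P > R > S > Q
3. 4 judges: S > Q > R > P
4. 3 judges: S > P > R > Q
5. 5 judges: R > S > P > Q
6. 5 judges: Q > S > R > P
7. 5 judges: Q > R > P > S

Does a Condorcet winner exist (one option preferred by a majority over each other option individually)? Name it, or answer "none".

none

Checking pairwise contests:
S beats P 19–10.
R beats S 15–14.
P beats Q 15–14.
Q beats R 16–13.
Every option loses at least one head-to-head, so there is no Condorcet winner.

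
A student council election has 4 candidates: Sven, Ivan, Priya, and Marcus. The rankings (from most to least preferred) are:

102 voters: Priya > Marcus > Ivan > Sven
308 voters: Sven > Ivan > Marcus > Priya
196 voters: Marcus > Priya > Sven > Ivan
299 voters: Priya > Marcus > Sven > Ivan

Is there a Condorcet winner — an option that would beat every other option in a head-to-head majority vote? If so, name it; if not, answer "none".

Marcus

Marcus vs Sven: 597–308 for Marcus.
Marcus vs Ivan: 597–308 for Marcus.
Marcus vs Priya: 504–401 for Marcus.
Marcus beats every other option head-to-head.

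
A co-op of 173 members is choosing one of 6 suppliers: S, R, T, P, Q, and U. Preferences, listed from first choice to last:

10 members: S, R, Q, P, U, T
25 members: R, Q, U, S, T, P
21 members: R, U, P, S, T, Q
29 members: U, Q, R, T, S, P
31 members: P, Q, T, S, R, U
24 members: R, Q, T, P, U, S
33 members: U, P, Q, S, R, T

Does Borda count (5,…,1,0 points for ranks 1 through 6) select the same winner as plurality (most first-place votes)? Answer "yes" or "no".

no

Borda — scores: S 299, R 541, T 269, P 418, Q 565, U 503. Winner: Q.
Plurality — first-place votes: S 10, R 70, T 0, P 31, Q 0, U 62. Winner: R.
The two methods disagree.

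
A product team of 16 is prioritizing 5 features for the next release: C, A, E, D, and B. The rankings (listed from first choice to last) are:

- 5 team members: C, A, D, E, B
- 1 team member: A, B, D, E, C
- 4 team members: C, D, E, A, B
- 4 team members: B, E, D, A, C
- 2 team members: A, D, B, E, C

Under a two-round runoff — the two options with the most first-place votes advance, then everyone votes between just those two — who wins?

Round 1 first-place votes: C 9, A 3, E 0, D 0, B 4.
C and B advance.
Runoff: C is preferred to B by 9 voters; B by 7.
C wins the runoff.

C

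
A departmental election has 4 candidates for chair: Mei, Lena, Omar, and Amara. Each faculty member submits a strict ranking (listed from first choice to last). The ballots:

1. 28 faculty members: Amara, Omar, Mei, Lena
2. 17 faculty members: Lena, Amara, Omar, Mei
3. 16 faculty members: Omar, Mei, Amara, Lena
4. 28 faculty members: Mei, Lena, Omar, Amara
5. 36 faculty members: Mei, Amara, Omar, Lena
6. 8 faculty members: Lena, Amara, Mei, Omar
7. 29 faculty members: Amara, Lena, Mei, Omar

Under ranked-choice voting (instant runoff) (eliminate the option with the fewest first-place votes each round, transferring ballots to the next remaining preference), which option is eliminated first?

Round 1: Mei 64, Lena 25, Omar 16, Amara 57. Eliminate Omar.

Omar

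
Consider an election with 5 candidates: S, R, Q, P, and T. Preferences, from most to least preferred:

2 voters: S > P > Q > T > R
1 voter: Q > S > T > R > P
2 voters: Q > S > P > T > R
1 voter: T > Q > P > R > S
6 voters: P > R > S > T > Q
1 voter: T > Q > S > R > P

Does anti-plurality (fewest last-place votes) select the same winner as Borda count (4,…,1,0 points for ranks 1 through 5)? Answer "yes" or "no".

no

Anti-plurality — last-place votes: S 1, R 4, Q 6, P 2, T 0. Winner: T.
Borda — scores: S 31, R 21, Q 22, P 36, T 20. Winner: P.
The two methods disagree.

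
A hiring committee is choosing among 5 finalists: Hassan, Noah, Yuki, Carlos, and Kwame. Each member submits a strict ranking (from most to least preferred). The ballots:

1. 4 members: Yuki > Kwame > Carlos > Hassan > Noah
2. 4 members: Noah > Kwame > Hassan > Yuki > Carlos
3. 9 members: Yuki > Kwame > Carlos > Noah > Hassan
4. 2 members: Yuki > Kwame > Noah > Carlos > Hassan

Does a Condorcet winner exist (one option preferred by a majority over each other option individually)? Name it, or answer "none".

Yuki vs Hassan: 15–4 for Yuki.
Yuki vs Noah: 15–4 for Yuki.
Yuki vs Carlos: 19–0 for Yuki.
Yuki vs Kwame: 15–4 for Yuki.
Yuki beats every other option head-to-head.

Yuki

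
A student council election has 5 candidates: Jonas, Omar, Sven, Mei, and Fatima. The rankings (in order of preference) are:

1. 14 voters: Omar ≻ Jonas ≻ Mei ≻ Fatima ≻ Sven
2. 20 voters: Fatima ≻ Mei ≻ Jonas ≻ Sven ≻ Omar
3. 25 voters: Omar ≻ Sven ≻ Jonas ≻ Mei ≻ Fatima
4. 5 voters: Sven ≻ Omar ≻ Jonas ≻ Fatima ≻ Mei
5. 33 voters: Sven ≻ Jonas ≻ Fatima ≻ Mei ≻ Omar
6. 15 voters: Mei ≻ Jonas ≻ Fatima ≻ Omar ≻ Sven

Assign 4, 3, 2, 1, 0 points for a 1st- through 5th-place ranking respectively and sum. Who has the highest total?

Jonas

Jonas: 14·3 + 20·2 + 25·2 + 5·2 + 33·3 + 15·3 = 286
Omar: 14·4 + 20·0 + 25·4 + 5·3 + 33·0 + 15·1 = 186
Sven: 14·0 + 20·1 + 25·3 + 5·4 + 33·4 + 15·0 = 247
Mei: 14·2 + 20·3 + 25·1 + 5·0 + 33·1 + 15·4 = 206
Fatima: 14·1 + 20·4 + 25·0 + 5·1 + 33·2 + 15·2 = 195
Jonas has the highest Borda score (286).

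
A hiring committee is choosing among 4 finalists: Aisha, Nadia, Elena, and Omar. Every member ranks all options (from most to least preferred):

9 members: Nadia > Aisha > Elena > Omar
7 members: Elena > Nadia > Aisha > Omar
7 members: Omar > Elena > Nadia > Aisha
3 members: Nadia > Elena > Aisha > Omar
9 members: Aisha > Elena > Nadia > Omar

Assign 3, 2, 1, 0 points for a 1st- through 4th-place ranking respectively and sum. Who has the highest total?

Elena

Aisha: 9·2 + 7·1 + 7·0 + 3·1 + 9·3 = 55
Nadia: 9·3 + 7·2 + 7·1 + 3·3 + 9·1 = 66
Elena: 9·1 + 7·3 + 7·2 + 3·2 + 9·2 = 68
Omar: 9·0 + 7·0 + 7·3 + 3·0 + 9·0 = 21
Elena has the highest Borda score (68).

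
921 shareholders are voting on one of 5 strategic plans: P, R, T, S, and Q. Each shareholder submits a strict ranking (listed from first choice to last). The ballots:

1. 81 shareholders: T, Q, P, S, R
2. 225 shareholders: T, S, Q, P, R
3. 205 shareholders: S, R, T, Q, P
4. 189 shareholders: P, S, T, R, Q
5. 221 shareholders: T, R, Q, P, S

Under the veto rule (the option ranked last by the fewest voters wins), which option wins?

T

Last-place votes: P 205, R 306, T 0, S 221, Q 189.
T is ranked last by the fewest voters, so T wins.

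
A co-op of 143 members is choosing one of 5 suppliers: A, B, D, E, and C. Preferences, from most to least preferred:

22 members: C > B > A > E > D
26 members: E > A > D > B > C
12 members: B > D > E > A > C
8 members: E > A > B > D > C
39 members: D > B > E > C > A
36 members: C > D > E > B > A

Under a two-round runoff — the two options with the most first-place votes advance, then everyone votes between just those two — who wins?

D

Round 1 first-place votes: A 0, B 12, D 39, E 34, C 58.
C and D advance.
Runoff: C is preferred to D by 58 voters; D by 85.
D wins the runoff.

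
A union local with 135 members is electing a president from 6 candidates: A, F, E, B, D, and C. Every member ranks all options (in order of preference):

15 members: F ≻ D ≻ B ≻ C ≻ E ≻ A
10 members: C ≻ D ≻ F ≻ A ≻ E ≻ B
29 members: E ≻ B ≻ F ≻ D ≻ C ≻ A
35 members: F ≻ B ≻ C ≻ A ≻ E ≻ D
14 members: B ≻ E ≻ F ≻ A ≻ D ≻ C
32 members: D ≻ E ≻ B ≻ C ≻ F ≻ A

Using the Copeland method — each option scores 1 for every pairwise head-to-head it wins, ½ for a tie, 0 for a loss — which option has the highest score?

A: loses to F, E, B, D, and C → score 0.
F: beats A, D, and C; loses to E and B → score 3.
E: beats A, F, B, D, and C → score 5.
B: beats A, F, D, and C; loses to E → score 4.
D: beats A and C; loses to F, E, and B → score 2.
C: beats A; loses to F, E, B, and D → score 1.
E has the best pairwise record.

E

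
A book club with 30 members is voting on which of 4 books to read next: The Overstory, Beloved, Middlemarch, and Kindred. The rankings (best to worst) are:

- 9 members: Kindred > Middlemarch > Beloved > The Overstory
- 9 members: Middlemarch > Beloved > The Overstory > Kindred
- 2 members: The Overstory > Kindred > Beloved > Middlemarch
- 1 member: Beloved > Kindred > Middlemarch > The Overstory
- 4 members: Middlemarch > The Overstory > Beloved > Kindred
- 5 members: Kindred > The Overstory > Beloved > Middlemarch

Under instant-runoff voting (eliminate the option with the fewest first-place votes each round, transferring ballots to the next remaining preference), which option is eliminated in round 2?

The Overstory

Round 1: The Overstory 2, Beloved 1, Middlemarch 13, Kindred 14. Eliminate Beloved.
Round 2: The Overstory 2, Middlemarch 13, Kindred 15. Eliminate The Overstory.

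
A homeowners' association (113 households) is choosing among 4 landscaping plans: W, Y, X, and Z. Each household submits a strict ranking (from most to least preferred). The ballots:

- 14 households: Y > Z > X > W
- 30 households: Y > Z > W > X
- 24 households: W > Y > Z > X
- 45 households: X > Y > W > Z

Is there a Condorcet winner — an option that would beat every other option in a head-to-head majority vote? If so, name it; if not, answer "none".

Y

Y vs W: 89–24 for Y.
Y vs X: 68–45 for Y.
Y vs Z: 113–0 for Y.
Y beats every other option head-to-head.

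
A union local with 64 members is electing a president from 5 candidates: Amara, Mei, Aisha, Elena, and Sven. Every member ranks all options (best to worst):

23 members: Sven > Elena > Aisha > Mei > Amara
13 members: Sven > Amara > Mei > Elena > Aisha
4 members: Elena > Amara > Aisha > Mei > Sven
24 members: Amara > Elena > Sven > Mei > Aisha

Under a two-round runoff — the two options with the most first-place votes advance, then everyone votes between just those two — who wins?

Sven

Round 1 first-place votes: Amara 24, Mei 0, Aisha 0, Elena 4, Sven 36.
Sven and Amara advance.
Runoff: Sven is preferred to Amara by 36 voters; Amara by 28.
Sven wins the runoff.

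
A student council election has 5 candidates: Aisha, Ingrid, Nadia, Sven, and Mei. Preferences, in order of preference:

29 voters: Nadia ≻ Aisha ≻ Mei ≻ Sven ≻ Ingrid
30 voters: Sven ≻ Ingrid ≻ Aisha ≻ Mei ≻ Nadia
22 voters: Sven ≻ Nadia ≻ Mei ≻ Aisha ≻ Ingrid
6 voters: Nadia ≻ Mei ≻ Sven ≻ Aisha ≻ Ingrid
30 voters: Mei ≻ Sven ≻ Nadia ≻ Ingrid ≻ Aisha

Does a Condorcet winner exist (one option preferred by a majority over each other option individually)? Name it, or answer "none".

none

Checking pairwise contests:
Ingrid beats Aisha 60–57.
Nadia beats Ingrid 87–30.
Sven beats Nadia 82–35.
Mei beats Sven 65–52.
Aisha beats Mei 59–58.
Every option loses at least one head-to-head, so there is no Condorcet winner.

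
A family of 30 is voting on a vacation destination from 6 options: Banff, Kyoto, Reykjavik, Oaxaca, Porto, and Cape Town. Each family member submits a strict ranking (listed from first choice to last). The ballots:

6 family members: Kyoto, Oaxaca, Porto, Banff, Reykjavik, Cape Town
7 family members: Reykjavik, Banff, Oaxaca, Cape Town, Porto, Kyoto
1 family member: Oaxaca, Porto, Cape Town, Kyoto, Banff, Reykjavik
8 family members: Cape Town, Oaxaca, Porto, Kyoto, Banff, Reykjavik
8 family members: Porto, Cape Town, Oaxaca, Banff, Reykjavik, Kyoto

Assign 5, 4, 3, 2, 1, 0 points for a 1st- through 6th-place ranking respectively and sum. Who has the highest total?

Oaxaca

Banff: 6·2 + 7·4 + 1·1 + 8·1 + 8·2 = 65
Kyoto: 6·5 + 7·0 + 1·2 + 8·2 + 8·0 = 48
Reykjavik: 6·1 + 7·5 + 1·0 + 8·0 + 8·1 = 49
Oaxaca: 6·4 + 7·3 + 1·5 + 8·4 + 8·3 = 106
Porto: 6·3 + 7·1 + 1·4 + 8·3 + 8·5 = 93
Cape Town: 6·0 + 7·2 + 1·3 + 8·5 + 8·4 = 89
Oaxaca has the highest Borda score (106).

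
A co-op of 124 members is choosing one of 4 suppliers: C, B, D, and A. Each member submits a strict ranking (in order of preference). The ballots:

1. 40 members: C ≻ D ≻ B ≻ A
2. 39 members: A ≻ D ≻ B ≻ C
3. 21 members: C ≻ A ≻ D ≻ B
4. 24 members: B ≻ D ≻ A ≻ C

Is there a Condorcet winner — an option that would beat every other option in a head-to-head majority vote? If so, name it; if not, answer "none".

D

D vs C: 63–61 for D.
D vs B: 100–24 for D.
D vs A: 64–60 for D.
D beats every other option head-to-head.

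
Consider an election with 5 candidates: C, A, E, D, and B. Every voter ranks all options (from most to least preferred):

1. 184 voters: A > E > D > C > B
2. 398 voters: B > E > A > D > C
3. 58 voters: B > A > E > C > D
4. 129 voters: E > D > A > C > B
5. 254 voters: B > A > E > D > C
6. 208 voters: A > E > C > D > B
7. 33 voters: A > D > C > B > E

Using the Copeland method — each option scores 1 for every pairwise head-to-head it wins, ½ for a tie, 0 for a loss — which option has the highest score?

B

C: loses to A, E, D, and B → score 0.
A: beats C, E, and D; loses to B → score 3.
E: beats C and D; loses to A and B → score 2.
D: beats C; loses to A, E, and B → score 1.
B: beats C, A, E, and D → score 4.
B has the best pairwise record.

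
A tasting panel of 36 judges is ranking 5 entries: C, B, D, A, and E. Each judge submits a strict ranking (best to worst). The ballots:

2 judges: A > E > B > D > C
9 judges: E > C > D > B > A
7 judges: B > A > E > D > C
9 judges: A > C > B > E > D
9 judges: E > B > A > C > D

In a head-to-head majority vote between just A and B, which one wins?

Voters preferring A to B: 11; preferring B to A: 25.
B wins the head-to-head.

B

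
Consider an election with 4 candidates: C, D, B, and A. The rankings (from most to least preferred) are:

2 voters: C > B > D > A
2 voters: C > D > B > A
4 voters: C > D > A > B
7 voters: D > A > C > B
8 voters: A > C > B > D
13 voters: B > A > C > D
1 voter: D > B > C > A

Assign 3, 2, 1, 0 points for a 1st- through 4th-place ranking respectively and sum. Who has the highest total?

A

C: 2·3 + 2·3 + 4·3 + 7·1 + 8·2 + 13·1 + 1·1 = 61
D: 2·1 + 2·2 + 4·2 + 7·3 + 8·0 + 13·0 + 1·3 = 38
B: 2·2 + 2·1 + 4·0 + 7·0 + 8·1 + 13·3 + 1·2 = 55
A: 2·0 + 2·0 + 4·1 + 7·2 + 8·3 + 13·2 + 1·0 = 68
A has the highest Borda score (68).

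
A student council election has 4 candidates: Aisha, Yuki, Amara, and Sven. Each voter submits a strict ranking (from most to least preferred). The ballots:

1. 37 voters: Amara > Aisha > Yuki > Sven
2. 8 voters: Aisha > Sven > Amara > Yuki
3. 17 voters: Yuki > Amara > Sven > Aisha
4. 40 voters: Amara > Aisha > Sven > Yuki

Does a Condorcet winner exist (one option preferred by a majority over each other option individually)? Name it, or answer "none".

Amara

Amara vs Aisha: 94–8 for Amara.
Amara vs Yuki: 85–17 for Amara.
Amara vs Sven: 94–8 for Amara.
Amara beats every other option head-to-head.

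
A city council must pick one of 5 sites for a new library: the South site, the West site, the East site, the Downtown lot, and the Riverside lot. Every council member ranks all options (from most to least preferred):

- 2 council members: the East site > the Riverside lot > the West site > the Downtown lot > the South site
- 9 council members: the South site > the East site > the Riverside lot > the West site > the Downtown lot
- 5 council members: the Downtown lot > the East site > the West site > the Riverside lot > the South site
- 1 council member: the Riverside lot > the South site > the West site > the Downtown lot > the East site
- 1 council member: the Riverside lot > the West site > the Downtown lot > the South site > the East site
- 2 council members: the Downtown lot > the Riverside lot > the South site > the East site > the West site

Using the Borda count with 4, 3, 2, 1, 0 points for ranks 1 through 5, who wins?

the East site

the South site: 2·0 + 9·4 + 5·0 + 1·3 + 1·1 + 2·2 = 44
the West site: 2·2 + 9·1 + 5·2 + 1·2 + 1·3 + 2·0 = 28
the East site: 2·4 + 9·3 + 5·3 + 1·0 + 1·0 + 2·1 = 52
the Downtown lot: 2·1 + 9·0 + 5·4 + 1·1 + 1·2 + 2·4 = 33
the Riverside lot: 2·3 + 9·2 + 5·1 + 1·4 + 1·4 + 2·3 = 43
the East site has the highest Borda score (52).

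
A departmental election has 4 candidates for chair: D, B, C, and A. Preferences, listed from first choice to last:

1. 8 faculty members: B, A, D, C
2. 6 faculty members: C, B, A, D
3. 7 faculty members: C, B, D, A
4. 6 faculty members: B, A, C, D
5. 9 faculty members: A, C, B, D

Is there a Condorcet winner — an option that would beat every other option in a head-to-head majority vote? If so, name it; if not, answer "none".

none

Checking pairwise contests:
B beats D 36–0.
C beats B 22–14.
A beats C 23–13.
B beats A 27–9.
Every option loses at least one head-to-head, so there is no Condorcet winner.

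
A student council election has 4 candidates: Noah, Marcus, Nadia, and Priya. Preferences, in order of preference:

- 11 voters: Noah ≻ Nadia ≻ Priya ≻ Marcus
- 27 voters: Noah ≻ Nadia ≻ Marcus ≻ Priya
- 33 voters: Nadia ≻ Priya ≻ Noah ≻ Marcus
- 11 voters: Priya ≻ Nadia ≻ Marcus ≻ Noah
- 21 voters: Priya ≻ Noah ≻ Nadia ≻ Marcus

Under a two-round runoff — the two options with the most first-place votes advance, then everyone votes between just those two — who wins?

Round 1 first-place votes: Noah 38, Marcus 0, Nadia 33, Priya 32.
Noah and Nadia advance.
Runoff: Noah is preferred to Nadia by 59 voters; Nadia by 44.
Noah wins the runoff.

Noah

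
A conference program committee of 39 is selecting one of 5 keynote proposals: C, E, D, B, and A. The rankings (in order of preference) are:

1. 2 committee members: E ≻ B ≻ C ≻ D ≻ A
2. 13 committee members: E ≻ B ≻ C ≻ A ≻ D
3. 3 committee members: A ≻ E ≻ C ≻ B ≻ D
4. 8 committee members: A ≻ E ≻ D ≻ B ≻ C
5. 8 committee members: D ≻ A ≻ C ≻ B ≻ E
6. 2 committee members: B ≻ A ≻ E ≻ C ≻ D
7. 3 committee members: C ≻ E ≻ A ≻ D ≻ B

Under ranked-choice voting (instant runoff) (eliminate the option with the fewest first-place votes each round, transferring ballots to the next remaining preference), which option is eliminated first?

B

Round 1: C 3, E 15, D 8, B 2, A 11. Eliminate B.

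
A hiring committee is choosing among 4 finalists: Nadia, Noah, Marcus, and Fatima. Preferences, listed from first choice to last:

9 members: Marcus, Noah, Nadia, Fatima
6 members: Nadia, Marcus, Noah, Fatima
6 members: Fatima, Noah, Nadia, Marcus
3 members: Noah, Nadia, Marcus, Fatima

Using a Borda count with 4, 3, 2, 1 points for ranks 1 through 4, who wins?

Noah

Nadia: 9·2 + 6·4 + 6·2 + 3·3 = 63
Noah: 9·3 + 6·2 + 6·3 + 3·4 = 69
Marcus: 9·4 + 6·3 + 6·1 + 3·2 = 66
Fatima: 9·1 + 6·1 + 6·4 + 3·1 = 42
Noah has the highest Borda score (69).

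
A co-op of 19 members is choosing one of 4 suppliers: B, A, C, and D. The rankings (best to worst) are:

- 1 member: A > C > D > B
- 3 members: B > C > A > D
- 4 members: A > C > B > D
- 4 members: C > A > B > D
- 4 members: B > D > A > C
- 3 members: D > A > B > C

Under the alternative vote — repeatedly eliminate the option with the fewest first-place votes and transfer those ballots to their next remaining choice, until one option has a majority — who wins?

A

Round 1: B 7, A 5, C 4, D 3. Eliminate D.
Round 2: B 7, A 8, C 4. Eliminate C.
Round 3: B 7, A 12. A has a majority.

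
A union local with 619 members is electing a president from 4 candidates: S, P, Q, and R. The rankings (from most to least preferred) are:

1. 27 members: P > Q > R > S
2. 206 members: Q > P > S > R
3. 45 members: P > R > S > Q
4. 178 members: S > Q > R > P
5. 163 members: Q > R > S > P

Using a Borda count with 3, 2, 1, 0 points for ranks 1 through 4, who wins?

S: 27·0 + 206·1 + 45·1 + 178·3 + 163·1 = 948
P: 27·3 + 206·2 + 45·3 + 178·0 + 163·0 = 628
Q: 27·2 + 206·3 + 45·0 + 178·2 + 163·3 = 1517
R: 27·1 + 206·0 + 45·2 + 178·1 + 163·2 = 621
Q has the highest Borda score (1517).

Q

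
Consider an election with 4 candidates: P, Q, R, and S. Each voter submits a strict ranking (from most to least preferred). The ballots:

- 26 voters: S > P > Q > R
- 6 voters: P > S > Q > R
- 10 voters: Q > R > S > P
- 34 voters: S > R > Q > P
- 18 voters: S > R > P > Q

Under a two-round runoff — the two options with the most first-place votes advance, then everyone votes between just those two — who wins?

S

Round 1 first-place votes: P 6, Q 10, R 0, S 78.
S and Q advance.
Runoff: S is preferred to Q by 84 voters; Q by 10.
S wins the runoff.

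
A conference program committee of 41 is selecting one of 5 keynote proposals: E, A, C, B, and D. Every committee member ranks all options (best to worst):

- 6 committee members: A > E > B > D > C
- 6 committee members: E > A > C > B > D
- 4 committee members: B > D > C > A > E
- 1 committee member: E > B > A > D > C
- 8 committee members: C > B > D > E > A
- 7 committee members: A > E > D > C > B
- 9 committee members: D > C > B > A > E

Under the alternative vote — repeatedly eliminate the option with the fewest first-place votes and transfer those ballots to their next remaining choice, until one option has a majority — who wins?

Round 1: E 7, A 13, C 8, B 4, D 9. Eliminate B.
Round 2: E 7, A 13, C 8, D 13. Eliminate E.
Round 3: A 20, C 8, D 13. Eliminate C.
Round 4: A 20, D 21. D has a majority.

D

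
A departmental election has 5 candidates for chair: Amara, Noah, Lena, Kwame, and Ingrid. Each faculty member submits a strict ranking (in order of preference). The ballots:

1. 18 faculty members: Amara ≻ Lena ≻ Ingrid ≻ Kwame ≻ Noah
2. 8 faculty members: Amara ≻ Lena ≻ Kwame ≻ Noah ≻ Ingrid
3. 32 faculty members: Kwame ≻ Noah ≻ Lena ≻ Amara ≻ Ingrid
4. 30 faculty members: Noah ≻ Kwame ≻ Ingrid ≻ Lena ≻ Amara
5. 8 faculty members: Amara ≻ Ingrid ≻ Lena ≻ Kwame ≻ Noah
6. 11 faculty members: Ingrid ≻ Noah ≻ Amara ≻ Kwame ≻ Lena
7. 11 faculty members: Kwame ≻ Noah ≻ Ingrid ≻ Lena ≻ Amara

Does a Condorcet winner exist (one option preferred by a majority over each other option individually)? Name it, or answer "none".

Kwame vs Amara: 73–45 for Kwame.
Kwame vs Noah: 77–41 for Kwame.
Kwame vs Lena: 84–34 for Kwame.
Kwame vs Ingrid: 81–37 for Kwame.
Kwame beats every other option head-to-head.

Kwame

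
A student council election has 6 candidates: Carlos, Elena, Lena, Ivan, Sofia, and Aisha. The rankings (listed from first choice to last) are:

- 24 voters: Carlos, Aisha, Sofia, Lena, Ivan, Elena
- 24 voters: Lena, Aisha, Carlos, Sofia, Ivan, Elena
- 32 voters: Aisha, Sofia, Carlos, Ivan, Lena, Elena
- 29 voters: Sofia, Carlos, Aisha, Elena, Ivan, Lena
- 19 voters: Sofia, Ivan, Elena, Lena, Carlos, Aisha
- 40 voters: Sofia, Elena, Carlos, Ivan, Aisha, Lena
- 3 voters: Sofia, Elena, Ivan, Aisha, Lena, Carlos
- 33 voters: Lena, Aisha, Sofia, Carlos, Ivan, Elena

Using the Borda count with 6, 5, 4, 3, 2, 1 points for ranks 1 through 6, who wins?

Carlos: 24·6 + 24·4 + 32·4 + 29·5 + 19·2 + 40·4 + 3·1 + 33·3 = 813
Elena: 24·1 + 24·1 + 32·1 + 29·3 + 19·4 + 40·5 + 3·5 + 33·1 = 491
Lena: 24·3 + 24·6 + 32·2 + 29·1 + 19·3 + 40·1 + 3·2 + 33·6 = 610
Ivan: 24·2 + 24·2 + 32·3 + 29·2 + 19·5 + 40·3 + 3·4 + 33·2 = 543
Sofia: 24·4 + 24·3 + 32·5 + 29·6 + 19·6 + 40·6 + 3·6 + 33·4 = 1006
Aisha: 24·5 + 24·5 + 32·6 + 29·4 + 19·1 + 40·2 + 3·3 + 33·5 = 821
Sofia has the highest Borda score (1006).

Sofia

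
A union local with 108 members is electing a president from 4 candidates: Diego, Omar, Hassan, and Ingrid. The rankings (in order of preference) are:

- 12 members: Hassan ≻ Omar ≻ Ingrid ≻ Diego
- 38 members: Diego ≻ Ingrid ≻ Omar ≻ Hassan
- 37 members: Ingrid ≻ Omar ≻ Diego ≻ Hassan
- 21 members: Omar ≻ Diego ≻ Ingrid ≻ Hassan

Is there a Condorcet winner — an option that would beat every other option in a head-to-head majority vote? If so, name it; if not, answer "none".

none

Checking pairwise contests:
Omar beats Diego 70–38.
Ingrid beats Omar 75–33.
Diego beats Hassan 96–12.
Diego beats Ingrid 59–49.
Every option loses at least one head-to-head, so there is no Condorcet winner.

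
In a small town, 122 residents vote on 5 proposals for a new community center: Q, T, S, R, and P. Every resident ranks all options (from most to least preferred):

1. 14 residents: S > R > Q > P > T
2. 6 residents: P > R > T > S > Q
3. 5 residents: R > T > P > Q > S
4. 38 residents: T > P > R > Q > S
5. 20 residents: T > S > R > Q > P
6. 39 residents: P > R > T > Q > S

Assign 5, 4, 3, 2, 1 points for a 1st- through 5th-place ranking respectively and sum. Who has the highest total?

T

Q: 14·3 + 6·1 + 5·2 + 38·2 + 20·2 + 39·2 = 252
T: 14·1 + 6·3 + 5·4 + 38·5 + 20·5 + 39·3 = 459
S: 14·5 + 6·2 + 5·1 + 38·1 + 20·4 + 39·1 = 244
R: 14·4 + 6·4 + 5·5 + 38·3 + 20·3 + 39·4 = 435
P: 14·2 + 6·5 + 5·3 + 38·4 + 20·1 + 39·5 = 440
T has the highest Borda score (459).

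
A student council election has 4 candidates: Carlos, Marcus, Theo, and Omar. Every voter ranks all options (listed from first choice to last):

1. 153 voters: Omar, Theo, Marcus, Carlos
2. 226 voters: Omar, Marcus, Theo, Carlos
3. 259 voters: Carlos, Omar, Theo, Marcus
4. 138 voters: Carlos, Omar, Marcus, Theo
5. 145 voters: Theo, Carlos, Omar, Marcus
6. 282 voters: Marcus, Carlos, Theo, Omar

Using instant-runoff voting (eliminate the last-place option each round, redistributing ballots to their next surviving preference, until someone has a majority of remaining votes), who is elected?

Round 1: Carlos 397, Marcus 282, Theo 145, Omar 379. Eliminate Theo.
Round 2: Carlos 542, Marcus 282, Omar 379. Eliminate Marcus.
Round 3: Carlos 824, Omar 379. Carlos has a majority.

Carlos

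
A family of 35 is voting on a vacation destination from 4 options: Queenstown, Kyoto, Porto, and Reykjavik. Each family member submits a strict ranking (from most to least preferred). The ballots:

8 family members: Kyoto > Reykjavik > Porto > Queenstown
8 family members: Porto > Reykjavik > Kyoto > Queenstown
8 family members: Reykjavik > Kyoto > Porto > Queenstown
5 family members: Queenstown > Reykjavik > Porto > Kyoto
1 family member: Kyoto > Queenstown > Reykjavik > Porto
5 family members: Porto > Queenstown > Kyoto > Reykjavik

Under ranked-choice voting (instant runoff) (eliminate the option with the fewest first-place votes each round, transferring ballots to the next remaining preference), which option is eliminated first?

Round 1: Queenstown 5, Kyoto 9, Porto 13, Reykjavik 8. Eliminate Queenstown.

Queenstown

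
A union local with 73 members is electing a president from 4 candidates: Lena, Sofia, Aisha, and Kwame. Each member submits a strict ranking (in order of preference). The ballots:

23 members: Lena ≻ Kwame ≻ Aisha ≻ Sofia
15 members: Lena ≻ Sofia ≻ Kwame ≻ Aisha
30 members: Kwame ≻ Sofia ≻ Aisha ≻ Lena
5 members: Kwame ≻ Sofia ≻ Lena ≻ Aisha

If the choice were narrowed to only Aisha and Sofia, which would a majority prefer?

Sofia

Voters preferring Aisha to Sofia: 23; preferring Sofia to Aisha: 50.
Sofia wins the head-to-head.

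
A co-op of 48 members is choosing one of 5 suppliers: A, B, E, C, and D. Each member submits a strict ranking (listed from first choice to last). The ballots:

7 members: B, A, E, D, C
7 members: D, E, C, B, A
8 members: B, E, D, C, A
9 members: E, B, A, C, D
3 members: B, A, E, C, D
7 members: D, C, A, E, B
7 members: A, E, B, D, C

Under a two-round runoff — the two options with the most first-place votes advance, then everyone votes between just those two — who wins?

B

Round 1 first-place votes: A 7, B 18, E 9, C 0, D 14.
B and D advance.
Runoff: B is preferred to D by 34 voters; D by 14.
B wins the runoff.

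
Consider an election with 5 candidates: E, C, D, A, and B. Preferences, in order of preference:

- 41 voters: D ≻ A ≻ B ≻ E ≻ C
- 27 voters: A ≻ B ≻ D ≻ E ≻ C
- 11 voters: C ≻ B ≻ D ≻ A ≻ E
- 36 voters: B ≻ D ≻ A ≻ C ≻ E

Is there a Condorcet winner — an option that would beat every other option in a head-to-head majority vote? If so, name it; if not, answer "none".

none

Checking pairwise contests:
D beats E 115–0.
E beats C 68–47.
B beats D 74–41.
D beats A 88–27.
A beats B 68–47.
Every option loses at least one head-to-head, so there is no Condorcet winner.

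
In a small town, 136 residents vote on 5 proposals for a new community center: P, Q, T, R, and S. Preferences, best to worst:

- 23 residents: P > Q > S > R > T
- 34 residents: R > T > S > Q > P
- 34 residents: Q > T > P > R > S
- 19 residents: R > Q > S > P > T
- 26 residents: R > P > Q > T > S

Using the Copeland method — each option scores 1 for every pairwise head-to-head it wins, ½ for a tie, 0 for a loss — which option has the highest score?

R

P: beats S; ties T; loses to Q and R → score 1.5.
Q: beats P, T, and S; loses to R → score 3.
T: beats S; ties P; loses to Q and R → score 1.5.
R: beats P, Q, T, and S → score 4.
S: loses to P, Q, T, and R → score 0.
R has the best pairwise record.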